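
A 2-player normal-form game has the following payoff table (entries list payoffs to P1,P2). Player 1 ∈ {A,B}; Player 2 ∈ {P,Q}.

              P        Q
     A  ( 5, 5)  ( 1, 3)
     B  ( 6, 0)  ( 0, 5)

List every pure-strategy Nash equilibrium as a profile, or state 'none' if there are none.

(A,P): not NE [P1→B gives 6>5]
(A,Q): not NE [P2→P gives 5>3]
(B,P): not NE [P2→Q gives 5>0]
(B,Q): not NE [P1→A gives 1>0]

PSNE: ∅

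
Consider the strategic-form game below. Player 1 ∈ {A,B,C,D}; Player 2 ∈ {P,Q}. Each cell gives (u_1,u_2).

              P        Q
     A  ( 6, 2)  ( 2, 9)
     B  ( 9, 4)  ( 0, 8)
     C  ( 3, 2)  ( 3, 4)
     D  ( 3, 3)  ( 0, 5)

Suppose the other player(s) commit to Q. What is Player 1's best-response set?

u_1(A vs Q) = 2
u_1(B vs Q) = 0
u_1(C vs Q) = 3
u_1(D vs Q) = 0
max payoff 3 at {C}

BR_1 = {C}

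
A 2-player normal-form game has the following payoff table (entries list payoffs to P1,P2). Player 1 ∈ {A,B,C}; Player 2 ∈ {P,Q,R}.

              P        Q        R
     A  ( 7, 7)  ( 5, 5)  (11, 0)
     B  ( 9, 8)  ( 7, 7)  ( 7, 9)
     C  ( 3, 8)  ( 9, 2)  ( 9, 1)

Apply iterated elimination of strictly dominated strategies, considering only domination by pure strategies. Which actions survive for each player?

P2 drop Q (P beats it: A:7>5 B:8>7 C:8>2)
P1 drop C (A beats it: P:7>3 R:11>9)
P1→{A,B} P2→{P,R}

Remaining: P1:{A,B} P2:{P,R}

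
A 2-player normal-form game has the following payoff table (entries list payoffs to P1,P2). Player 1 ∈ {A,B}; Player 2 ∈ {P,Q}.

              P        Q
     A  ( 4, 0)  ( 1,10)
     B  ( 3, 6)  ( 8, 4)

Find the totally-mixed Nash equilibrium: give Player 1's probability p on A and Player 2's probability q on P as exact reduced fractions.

P1 indiff ⇒ q·4+(1-q)·1 = q·3+(1-q)·8 ⇒ q(1) = (1-q)(7) ⇒ q = 7/8
P2 indiff ⇒ p·0+(1-p)·6 = p·10+(1-p)·4 ⇒ p(-10) = (1-p)(-2) ⇒ p = 1/6

p=1/6, q=7/8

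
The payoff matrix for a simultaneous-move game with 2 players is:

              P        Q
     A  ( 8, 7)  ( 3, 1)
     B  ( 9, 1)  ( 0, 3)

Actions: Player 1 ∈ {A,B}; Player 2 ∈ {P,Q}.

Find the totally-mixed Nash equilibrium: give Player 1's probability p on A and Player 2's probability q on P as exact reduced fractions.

P1 indiff ⇒ q·8+(1-q)·3 = q·9+(1-q)·0 ⇒ q(-1) = (1-q)(-3) ⇒ q = 3/4
P2 indiff ⇒ p·7+(1-p)·1 = p·1+(1-p)·3 ⇒ p(6) = (1-p)(2) ⇒ p = 1/4

P1 mixes 1/4 on A; P2 mixes 3/4 on P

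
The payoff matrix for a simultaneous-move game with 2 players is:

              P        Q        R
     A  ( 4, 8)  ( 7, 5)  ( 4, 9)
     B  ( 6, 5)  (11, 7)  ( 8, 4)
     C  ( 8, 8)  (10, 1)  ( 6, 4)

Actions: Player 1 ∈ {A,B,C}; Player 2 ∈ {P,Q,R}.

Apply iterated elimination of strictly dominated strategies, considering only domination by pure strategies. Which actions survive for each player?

Remaining: P1:{B,C} P2:{P,Q}

P1 drop A (B beats it: P:6>4 Q:11>7 R:8>4)
P2 drop R (P beats it: B:5>4 C:8>4)
P1→{B,C} P2→{P,Q}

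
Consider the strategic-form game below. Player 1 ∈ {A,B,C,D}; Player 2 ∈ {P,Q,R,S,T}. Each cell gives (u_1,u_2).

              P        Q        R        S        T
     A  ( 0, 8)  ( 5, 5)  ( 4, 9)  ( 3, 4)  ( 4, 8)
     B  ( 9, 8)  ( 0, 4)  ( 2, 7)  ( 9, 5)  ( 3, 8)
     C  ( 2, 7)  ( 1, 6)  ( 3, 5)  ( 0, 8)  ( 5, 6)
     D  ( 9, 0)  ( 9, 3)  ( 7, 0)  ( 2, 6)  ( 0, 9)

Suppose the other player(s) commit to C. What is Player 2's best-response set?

argmax u_2 = {S}

u_2(P vs C) = 7
u_2(Q vs C) = 6
u_2(R vs C) = 5
u_2(S vs C) = 8
u_2(T vs C) = 6
max payoff 8 at {S}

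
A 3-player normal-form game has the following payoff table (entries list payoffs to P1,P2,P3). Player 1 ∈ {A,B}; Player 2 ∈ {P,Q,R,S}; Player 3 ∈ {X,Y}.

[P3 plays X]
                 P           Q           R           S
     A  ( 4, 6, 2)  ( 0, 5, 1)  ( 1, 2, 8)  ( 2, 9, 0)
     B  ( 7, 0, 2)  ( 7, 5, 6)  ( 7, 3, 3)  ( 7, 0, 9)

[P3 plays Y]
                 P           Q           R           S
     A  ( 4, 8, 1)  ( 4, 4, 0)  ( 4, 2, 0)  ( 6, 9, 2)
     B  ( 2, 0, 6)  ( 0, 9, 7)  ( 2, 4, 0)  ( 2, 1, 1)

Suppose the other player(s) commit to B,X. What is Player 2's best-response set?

argmax u_2 = {Q}

u_2(P vs B,X) = 0
u_2(Q vs B,X) = 5
u_2(R vs B,X) = 3
u_2(S vs B,X) = 0
max payoff 5 at {Q}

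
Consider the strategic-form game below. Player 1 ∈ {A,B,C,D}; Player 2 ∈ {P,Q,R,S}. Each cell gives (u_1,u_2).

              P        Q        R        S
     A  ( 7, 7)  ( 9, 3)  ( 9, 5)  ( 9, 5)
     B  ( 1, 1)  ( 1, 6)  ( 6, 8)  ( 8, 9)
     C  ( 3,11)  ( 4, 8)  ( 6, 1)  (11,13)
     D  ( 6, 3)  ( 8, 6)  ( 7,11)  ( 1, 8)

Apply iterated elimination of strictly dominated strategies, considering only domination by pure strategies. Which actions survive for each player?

IESDS → P1:{A,C} P2:{P,S}

P1 drop B (A beats it: P:7>1 Q:9>1 R:9>6 S:9>8)
P1 drop D (A beats it: P:7>6 Q:9>8 R:9>7 S:9>1)
P2 drop Q (P beats it: A:7>3 C:11>8)
P2 drop R (P beats it: A:7>5 C:11>1)
P1→{A,C} P2→{P,S}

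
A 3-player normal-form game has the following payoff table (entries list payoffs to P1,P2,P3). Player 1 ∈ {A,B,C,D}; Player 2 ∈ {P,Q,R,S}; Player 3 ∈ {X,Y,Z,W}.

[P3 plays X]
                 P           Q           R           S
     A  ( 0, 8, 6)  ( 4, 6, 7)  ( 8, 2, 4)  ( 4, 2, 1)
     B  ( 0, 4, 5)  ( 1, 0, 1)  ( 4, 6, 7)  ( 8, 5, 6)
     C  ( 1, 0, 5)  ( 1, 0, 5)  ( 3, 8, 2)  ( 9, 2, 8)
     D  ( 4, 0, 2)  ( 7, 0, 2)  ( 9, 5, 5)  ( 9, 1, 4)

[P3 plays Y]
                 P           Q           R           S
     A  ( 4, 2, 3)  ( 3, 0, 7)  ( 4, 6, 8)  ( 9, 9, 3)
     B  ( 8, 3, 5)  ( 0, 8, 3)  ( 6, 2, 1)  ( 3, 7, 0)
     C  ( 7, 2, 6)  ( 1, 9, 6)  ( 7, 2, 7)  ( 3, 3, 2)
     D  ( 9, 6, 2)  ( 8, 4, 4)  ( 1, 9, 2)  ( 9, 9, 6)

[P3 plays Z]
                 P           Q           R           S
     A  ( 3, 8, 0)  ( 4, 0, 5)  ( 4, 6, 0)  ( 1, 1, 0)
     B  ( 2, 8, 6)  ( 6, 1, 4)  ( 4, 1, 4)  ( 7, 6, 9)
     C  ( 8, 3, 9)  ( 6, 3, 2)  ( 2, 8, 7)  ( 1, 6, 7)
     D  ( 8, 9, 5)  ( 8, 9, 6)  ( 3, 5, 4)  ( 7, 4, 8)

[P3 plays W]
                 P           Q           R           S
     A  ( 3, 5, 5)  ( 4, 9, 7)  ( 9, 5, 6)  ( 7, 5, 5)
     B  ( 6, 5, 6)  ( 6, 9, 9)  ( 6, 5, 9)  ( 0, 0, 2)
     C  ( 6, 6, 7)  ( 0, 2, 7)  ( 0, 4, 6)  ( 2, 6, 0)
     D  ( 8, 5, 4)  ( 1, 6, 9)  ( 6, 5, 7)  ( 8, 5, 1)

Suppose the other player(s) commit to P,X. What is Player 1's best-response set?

BR_1 = {D}

u_1(A vs P,X) = 0
u_1(B vs P,X) = 0
u_1(C vs P,X) = 1
u_1(D vs P,X) = 4
max payoff 4 at {D}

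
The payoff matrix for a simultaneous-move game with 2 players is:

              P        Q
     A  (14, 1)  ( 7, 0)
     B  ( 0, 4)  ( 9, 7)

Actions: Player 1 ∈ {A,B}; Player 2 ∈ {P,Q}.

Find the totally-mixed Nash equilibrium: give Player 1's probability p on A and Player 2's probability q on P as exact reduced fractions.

p=3/4, q=1/8

P1 indiff ⇒ q·14+(1-q)·7 = q·0+(1-q)·9 ⇒ q(14) = (1-q)(2) ⇒ q = 1/8
P2 indiff ⇒ p·1+(1-p)·4 = p·0+(1-p)·7 ⇒ p(1) = (1-p)(3) ⇒ p = 3/4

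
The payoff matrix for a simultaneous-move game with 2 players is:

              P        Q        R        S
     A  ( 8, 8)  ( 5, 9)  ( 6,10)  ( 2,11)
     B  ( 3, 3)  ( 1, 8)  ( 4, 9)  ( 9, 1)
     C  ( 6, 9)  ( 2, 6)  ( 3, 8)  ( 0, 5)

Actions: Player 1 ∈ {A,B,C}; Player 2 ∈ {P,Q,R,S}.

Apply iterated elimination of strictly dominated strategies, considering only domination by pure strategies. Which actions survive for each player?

Survivors P1:{A,B} P2:{R,S}

P1 drop C (A beats it: P:8>6 Q:5>2 R:6>3 S:2>0)
P2 drop P (Q beats it: A:9>8 B:8>3)
P2 drop Q (R beats it: A:10>9 B:9>8)
P1→{A,B} P2→{R,S}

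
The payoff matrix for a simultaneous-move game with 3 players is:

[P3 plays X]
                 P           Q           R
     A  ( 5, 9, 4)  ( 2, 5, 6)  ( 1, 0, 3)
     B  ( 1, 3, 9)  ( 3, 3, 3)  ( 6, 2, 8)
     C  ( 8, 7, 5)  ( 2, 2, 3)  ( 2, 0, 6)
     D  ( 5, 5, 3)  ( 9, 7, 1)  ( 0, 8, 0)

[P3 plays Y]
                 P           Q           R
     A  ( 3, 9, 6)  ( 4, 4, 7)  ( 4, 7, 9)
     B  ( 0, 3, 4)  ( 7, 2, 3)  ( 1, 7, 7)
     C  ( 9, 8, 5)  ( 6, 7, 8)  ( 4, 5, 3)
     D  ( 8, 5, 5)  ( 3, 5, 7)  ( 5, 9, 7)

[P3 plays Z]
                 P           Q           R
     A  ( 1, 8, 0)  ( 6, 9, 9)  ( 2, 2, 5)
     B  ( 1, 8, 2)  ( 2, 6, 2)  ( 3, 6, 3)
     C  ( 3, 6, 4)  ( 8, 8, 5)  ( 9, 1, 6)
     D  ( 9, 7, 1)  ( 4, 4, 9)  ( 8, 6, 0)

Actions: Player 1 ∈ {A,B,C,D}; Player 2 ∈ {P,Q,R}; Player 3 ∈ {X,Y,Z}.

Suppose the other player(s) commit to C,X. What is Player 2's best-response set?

BR_2 = {P}

u_2(P vs C,X) = 7
u_2(Q vs C,X) = 2
u_2(R vs C,X) = 0
max payoff 7 at {P}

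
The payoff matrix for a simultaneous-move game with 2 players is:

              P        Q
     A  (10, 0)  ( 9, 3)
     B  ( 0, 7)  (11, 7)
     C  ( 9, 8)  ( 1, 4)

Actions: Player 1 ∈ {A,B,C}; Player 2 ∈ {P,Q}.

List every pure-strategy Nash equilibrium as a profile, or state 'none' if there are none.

Nash profiles: (B,Q)

(A,P): not NE [P2→Q gives 3>0]
(A,Q): not NE [P1→B gives 11>9]
(B,P): not NE [P1→A gives 10>0]
(B,Q): NE
(C,P): not NE [P1→A gives 10>9]
(C,Q): not NE [P1→B gives 11>1; P2→P gives 8>4]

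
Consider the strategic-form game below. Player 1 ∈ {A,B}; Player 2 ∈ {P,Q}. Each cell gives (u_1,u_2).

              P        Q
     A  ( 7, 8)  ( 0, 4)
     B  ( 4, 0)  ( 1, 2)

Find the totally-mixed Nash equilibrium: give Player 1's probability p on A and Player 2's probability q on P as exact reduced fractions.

P1 indiff ⇒ q·7+(1-q)·0 = q·4+(1-q)·1 ⇒ q(3) = (1-q)(1) ⇒ q = 1/4
P2 indiff ⇒ p·8+(1-p)·0 = p·4+(1-p)·2 ⇒ p(4) = (1-p)(2) ⇒ p = 1/3

P1 mixes 1/3 on A; P2 mixes 1/4 on P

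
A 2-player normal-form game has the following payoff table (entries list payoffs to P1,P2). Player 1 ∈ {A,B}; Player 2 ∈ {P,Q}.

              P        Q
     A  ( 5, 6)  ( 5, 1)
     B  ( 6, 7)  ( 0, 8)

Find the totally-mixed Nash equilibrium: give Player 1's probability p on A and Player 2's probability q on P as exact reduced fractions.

P1 mixes 1/6 on A; P2 mixes 5/6 on P

P1 indiff ⇒ q·5+(1-q)·5 = q·6+(1-q)·0 ⇒ q(-1) = (1-q)(-5) ⇒ q = 5/6
P2 indiff ⇒ p·6+(1-p)·7 = p·1+(1-p)·8 ⇒ p(5) = (1-p)(1) ⇒ p = 1/6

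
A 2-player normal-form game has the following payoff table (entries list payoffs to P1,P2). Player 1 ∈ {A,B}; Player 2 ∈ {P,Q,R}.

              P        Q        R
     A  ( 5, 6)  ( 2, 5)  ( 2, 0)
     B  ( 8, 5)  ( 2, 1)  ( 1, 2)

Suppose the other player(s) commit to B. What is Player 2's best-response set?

argmax u_2 = {P}

u_2(P vs B) = 5
u_2(Q vs B) = 1
u_2(R vs B) = 2
max payoff 5 at {P}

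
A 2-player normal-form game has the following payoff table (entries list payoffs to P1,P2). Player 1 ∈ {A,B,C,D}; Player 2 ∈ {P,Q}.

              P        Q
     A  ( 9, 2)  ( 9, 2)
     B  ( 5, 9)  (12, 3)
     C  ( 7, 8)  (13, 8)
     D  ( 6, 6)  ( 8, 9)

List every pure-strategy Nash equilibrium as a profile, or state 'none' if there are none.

(A,P): NE
(A,Q): not NE [P1→C gives 13>9]
(B,P): not NE [P1→A gives 9>5]
(B,Q): not NE [P1→C gives 13>12; P2→P gives 9>3]
(C,P): not NE [P1→A gives 9>7]
(C,Q): NE
(D,P): not NE [P1→A gives 9>6; P2→Q gives 9>6]
(D,Q): not NE [P1→C gives 13>8]

NE set: (A,P), (C,Q)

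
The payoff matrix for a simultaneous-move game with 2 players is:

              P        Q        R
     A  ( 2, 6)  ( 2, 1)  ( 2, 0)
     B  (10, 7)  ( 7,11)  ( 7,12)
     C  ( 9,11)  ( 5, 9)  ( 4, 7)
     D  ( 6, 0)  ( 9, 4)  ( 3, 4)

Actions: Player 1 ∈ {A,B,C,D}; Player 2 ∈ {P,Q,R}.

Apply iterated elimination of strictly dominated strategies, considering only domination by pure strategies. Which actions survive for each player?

Survivors P1:{B,D} P2:{Q,R}

P1 drop A (B beats it: P:10>2 Q:7>2 R:7>2)
P1 drop C (B beats it: P:10>9 Q:7>5 R:7>4)
P2 drop P (Q beats it: B:11>7 D:4>0)
P1→{B,D} P2→{Q,R}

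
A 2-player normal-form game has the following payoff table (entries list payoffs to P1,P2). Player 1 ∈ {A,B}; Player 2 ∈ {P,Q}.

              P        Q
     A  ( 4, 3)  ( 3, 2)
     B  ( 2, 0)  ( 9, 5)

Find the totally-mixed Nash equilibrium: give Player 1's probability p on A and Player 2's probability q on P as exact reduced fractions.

P1 mixes 5/6 on A; P2 mixes 3/4 on P

P1 indiff ⇒ q·4+(1-q)·3 = q·2+(1-q)·9 ⇒ q(2) = (1-q)(6) ⇒ q = 3/4
P2 indiff ⇒ p·3+(1-p)·0 = p·2+(1-p)·5 ⇒ p(1) = (1-p)(5) ⇒ p = 5/6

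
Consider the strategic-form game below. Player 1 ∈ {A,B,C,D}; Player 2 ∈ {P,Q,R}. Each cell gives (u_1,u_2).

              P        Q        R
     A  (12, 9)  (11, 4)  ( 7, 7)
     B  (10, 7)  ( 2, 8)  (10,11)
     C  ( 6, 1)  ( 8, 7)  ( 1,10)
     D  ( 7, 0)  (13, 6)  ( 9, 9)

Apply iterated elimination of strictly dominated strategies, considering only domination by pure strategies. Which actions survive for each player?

P1 drop C (A beats it: P:12>6 Q:11>8 R:7>1)
P2 drop Q (R beats it: A:7>4 B:11>8 D:9>6)
P1 drop D (B beats it: P:10>7 R:10>9)
P1→{A,B} P2→{P,R}

IESDS → P1:{A,B} P2:{P,R}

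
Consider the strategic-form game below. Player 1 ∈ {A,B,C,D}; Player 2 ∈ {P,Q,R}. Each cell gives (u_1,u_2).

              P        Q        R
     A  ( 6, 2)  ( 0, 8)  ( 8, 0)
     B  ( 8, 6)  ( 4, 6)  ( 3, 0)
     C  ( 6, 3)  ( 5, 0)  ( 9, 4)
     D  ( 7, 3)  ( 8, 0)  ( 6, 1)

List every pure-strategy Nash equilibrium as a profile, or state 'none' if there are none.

(A,P): not NE [P1→B gives 8>6; P2→Q gives 8>2]
(A,Q): not NE [P1→D gives 8>0]
(A,R): not NE [P1→C gives 9>8; P2→Q gives 8>0]
(B,P): NE
(B,Q): not NE [P1→D gives 8>4]
(B,R): not NE [P1→C gives 9>3; P2→Q gives 6>0]
(C,P): not NE [P1→B gives 8>6; P2→R gives 4>3]
(C,Q): not NE [P1→D gives 8>5; P2→R gives 4>0]
(C,R): NE
(D,P): not NE [P1→B gives 8>7]
(D,Q): not NE [P2→P gives 3>0]
(D,R): not NE [P1→C gives 9>6; P2→P gives 3>1]

NE set: (B,P), (C,R)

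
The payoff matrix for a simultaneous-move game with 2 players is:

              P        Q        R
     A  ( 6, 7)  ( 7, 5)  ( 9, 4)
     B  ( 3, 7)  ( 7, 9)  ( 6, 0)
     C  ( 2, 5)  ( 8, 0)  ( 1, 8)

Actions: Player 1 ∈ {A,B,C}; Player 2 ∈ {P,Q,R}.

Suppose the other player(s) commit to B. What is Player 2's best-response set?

argmax u_2 = {Q}

u_2(P vs B) = 7
u_2(Q vs B) = 9
u_2(R vs B) = 0
max payoff 9 at {Q}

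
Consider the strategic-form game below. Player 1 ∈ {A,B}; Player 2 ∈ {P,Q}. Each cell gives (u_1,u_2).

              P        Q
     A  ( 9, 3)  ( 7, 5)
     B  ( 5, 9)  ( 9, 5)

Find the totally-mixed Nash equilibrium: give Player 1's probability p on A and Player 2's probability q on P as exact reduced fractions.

p=2/3, q=1/3

P1 indiff ⇒ q·9+(1-q)·7 = q·5+(1-q)·9 ⇒ q(4) = (1-q)(2) ⇒ q = 1/3
P2 indiff ⇒ p·3+(1-p)·9 = p·5+(1-p)·5 ⇒ p(-2) = (1-p)(-4) ⇒ p = 2/3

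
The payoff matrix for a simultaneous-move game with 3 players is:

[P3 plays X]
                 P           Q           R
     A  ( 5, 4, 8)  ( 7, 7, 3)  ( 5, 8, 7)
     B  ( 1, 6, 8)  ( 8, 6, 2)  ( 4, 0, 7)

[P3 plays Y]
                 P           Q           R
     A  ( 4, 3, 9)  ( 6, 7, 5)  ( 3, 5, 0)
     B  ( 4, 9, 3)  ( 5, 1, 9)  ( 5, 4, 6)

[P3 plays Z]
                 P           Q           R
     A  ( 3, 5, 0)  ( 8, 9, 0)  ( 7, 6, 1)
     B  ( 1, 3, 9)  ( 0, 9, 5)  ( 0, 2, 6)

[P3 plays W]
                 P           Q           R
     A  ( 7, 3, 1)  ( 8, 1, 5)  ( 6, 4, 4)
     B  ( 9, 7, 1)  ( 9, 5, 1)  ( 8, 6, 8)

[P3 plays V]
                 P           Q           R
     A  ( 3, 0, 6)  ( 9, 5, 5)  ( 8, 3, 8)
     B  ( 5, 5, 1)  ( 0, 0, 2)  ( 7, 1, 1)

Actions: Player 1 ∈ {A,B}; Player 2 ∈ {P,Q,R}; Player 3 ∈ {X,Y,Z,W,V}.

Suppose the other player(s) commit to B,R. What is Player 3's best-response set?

BR_3 = {W}

u_3(X vs B,R) = 7
u_3(Y vs B,R) = 6
u_3(Z vs B,R) = 6
u_3(W vs B,R) = 8
u_3(V vs B,R) = 1
max payoff 8 at {W}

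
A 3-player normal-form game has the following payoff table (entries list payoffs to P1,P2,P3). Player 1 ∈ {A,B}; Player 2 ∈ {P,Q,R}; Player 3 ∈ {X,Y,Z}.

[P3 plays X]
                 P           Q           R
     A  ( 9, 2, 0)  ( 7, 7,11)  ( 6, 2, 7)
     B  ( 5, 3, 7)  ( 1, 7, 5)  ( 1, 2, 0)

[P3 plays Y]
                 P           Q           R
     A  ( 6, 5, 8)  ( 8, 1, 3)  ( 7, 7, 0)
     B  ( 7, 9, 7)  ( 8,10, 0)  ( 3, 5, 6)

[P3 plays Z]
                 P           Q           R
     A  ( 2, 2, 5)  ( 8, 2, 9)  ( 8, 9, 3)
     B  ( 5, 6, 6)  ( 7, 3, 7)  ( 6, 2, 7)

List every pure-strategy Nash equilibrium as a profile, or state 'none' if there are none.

NE set: (A,Q,X)

(A,P,X): not NE [P2→Q gives 7>2; P3→Y gives 8>0]
(A,P,Y): not NE [P1→B gives 7>6; P2→R gives 7>5]
(A,P,Z): not NE [P1→B gives 5>2; P2→R gives 9>2; P3→Y gives 8>5]
(A,Q,X): NE
(A,Q,Y): not NE [P2→R gives 7>1; P3→X gives 11>3]
(A,Q,Z): not NE [P2→R gives 9>2; P3→X gives 11>9]
(A,R,X): not NE [P2→Q gives 7>2]
(A,R,Y): not NE [P3→X gives 7>0]
(A,R,Z): not NE [P3→X gives 7>3]
(B,P,X): not NE [P1→A gives 9>5; P2→Q gives 7>3]
(B,P,Y): not NE [P2→Q gives 10>9]
(B,P,Z): not NE [P3→Y gives 7>6]
(B,Q,X): not NE [P1→A gives 7>1; P3→Z gives 7>5]
(B,Q,Y): not NE [P3→Z gives 7>0]
(B,Q,Z): not NE [P1→A gives 8>7; P2→P gives 6>3]
(B,R,X): not NE [P1→A gives 6>1; P2→Q gives 7>2; P3→Z gives 7>0]
(B,R,Y): not NE [P1→A gives 7>3; P2→Q gives 10>5; P3→Z gives 7>6]
(B,R,Z): not NE [P1→A gives 8>6; P2→P gives 6>2]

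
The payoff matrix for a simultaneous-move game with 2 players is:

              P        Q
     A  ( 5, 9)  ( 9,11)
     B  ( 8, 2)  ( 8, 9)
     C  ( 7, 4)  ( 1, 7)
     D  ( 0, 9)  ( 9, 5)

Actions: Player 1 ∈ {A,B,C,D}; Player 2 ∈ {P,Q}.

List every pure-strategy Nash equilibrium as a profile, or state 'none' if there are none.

(A,P): not NE [P1→B gives 8>5; P2→Q gives 11>9]
(A,Q): NE
(B,P): not NE [P2→Q gives 9>2]
(B,Q): not NE [P1→D gives 9>8]
(C,P): not NE [P1→B gives 8>7; P2→Q gives 7>4]
(C,Q): not NE [P1→D gives 9>1]
(D,P): not NE [P1→B gives 8>0]
(D,Q): not NE [P2→P gives 9>5]

PSNE = {(A,Q)}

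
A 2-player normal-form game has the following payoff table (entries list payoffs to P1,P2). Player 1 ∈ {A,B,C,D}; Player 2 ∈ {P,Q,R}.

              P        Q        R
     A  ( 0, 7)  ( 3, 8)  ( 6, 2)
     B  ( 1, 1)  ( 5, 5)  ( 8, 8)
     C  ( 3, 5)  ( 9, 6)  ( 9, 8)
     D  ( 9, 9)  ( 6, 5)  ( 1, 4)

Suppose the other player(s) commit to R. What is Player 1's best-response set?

u_1(A vs R) = 6
u_1(B vs R) = 8
u_1(C vs R) = 9
u_1(D vs R) = 1
max payoff 9 at {C}

P1 best: {C}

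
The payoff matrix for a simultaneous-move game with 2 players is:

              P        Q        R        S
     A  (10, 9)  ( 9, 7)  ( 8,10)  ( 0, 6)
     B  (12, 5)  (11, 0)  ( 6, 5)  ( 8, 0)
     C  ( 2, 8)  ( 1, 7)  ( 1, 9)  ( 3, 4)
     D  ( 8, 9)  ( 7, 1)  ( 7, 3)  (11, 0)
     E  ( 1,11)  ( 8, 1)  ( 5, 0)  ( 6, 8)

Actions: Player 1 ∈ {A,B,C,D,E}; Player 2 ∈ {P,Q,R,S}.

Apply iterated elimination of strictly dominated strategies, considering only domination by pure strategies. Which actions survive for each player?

IESDS → P1:{A,B} P2:{P,R}

P1 drop C (B beats it: P:12>2 Q:11>1 R:6>1 S:8>3)
P1 drop E (B beats it: P:12>1 Q:11>8 R:6>5 S:8>6)
P2 drop Q (P beats it: A:9>7 B:5>0 D:9>1)
P2 drop S (P beats it: A:9>6 B:5>0 D:9>0)
P1 drop D (A beats it: P:10>8 R:8>7)
P1→{A,B} P2→{P,R}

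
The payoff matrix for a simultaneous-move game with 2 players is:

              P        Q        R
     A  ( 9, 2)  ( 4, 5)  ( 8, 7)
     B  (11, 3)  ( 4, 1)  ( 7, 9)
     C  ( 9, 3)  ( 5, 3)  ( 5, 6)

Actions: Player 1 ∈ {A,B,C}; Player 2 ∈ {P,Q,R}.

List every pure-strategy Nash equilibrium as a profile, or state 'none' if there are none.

PSNE = {(A,R)}

(A,P): not NE [P1→B gives 11>9; P2→R gives 7>2]
(A,Q): not NE [P1→C gives 5>4; P2→R gives 7>5]
(A,R): NE
(B,P): not NE [P2→R gives 9>3]
(B,Q): not NE [P1→C gives 5>4; P2→R gives 9>1]
(B,R): not NE [P1→A gives 8>7]
(C,P): not NE [P1→B gives 11>9; P2→R gives 6>3]
(C,Q): not NE [P2→R gives 6>3]
(C,R): not NE [P1→A gives 8>5]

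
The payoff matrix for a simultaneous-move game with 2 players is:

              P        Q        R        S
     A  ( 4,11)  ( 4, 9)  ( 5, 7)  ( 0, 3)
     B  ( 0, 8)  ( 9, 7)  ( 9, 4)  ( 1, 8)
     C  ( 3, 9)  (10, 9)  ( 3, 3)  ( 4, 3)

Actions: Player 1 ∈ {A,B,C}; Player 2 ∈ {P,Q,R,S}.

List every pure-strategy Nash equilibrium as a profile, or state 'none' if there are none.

(A,P): NE
(A,Q): not NE [P1→C gives 10>4; P2→P gives 11>9]
(A,R): not NE [P1→B gives 9>5; P2→P gives 11>7]
(A,S): not NE [P1→C gives 4>0; P2→P gives 11>3]
(B,P): not NE [P1→A gives 4>0]
(B,Q): not NE [P1→C gives 10>9; P2→S gives 8>7]
(B,R): not NE [P2→S gives 8>4]
(B,S): not NE [P1→C gives 4>1]
(C,P): not NE [P1→A gives 4>3]
(C,Q): NE
(C,R): not NE [P1→B gives 9>3; P2→Q gives 9>3]
(C,S): not NE [P2→Q gives 9>3]

PSNE = {(A,P), (C,Q)}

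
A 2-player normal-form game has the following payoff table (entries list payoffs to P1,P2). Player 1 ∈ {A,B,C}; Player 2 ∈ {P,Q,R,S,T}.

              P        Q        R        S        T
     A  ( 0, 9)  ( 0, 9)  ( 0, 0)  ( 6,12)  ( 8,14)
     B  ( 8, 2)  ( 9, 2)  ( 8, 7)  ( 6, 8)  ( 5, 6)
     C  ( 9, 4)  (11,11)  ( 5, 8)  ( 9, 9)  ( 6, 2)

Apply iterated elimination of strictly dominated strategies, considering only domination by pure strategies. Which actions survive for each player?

Remaining: P1:{A,C} P2:{Q,S,T}

P2 drop P (S beats it: A:12>9 B:8>2 C:9>4)
P2 drop R (S beats it: A:12>0 B:8>7 C:9>8)
P1 drop B (C beats it: Q:11>9 S:9>6 T:6>5)
P1→{A,C} P2→{Q,S,T}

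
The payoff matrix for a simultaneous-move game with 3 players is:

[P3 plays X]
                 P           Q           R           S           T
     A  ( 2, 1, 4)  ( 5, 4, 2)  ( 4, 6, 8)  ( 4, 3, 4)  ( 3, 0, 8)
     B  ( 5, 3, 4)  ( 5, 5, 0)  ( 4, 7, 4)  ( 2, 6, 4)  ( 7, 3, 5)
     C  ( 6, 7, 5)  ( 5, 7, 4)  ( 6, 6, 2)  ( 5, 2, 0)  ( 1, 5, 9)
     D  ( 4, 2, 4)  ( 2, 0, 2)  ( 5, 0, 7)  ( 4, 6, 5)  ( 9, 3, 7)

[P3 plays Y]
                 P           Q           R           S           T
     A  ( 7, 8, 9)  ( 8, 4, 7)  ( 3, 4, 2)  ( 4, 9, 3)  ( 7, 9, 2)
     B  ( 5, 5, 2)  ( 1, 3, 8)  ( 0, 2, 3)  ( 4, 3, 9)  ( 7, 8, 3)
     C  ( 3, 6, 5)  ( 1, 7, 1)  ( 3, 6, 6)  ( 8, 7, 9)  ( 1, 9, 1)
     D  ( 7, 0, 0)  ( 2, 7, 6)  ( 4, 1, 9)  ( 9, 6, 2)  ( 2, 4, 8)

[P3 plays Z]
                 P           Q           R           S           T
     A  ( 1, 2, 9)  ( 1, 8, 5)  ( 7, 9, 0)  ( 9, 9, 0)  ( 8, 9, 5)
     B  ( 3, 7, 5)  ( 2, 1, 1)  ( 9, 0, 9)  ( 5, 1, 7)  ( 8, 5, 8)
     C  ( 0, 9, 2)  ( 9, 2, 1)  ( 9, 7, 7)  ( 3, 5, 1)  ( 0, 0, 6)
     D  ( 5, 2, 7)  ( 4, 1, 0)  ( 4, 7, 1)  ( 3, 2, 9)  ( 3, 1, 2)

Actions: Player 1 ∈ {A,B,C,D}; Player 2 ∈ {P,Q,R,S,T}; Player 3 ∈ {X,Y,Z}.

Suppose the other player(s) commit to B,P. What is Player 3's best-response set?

u_3(X vs B,P) = 4
u_3(Y vs B,P) = 2
u_3(Z vs B,P) = 5
max payoff 5 at {Z}

P3 best: {Z}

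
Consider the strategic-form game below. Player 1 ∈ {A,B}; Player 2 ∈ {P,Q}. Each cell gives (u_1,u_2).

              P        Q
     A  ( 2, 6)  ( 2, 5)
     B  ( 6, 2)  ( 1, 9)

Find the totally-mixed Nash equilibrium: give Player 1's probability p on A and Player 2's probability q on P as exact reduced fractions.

(p,q) = (7/8, 1/5)

P1 indiff ⇒ q·2+(1-q)·2 = q·6+(1-q)·1 ⇒ q(-4) = (1-q)(-1) ⇒ q = 1/5
P2 indiff ⇒ p·6+(1-p)·2 = p·5+(1-p)·9 ⇒ p(1) = (1-p)(7) ⇒ p = 7/8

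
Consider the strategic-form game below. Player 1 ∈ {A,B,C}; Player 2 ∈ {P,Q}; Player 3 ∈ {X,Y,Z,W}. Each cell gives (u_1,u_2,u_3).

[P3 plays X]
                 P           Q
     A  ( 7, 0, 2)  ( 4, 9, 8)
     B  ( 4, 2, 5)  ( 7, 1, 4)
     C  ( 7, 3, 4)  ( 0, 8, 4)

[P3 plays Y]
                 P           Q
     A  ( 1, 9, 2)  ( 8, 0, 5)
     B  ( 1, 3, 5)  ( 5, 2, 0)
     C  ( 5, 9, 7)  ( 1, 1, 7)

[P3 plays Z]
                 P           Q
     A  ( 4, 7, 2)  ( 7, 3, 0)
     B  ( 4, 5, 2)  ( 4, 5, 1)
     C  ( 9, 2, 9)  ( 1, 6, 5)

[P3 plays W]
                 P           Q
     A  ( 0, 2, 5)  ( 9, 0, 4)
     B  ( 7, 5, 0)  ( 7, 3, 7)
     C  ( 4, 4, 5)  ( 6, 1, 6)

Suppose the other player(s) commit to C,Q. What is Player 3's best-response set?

P3 best: {Y}

u_3(X vs C,Q) = 4
u_3(Y vs C,Q) = 7
u_3(Z vs C,Q) = 5
u_3(W vs C,Q) = 6
max payoff 7 at {Y}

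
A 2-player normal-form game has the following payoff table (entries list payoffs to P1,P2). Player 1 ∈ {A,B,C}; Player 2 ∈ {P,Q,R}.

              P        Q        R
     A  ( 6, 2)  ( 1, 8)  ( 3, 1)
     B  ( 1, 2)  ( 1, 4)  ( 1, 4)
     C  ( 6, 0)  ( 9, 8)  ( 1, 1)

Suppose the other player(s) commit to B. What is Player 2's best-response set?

argmax u_2 = {Q,R}

u_2(P vs B) = 2
u_2(Q vs B) = 4
u_2(R vs B) = 4
max payoff 4 at {Q,R}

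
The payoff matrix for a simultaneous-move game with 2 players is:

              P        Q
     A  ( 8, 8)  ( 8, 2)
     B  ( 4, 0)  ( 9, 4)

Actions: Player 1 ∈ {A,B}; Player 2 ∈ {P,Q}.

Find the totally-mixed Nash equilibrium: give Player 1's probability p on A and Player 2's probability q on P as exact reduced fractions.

(p,q) = (2/5, 1/5)

P1 indiff ⇒ q·8+(1-q)·8 = q·4+(1-q)·9 ⇒ q(4) = (1-q)(1) ⇒ q = 1/5
P2 indiff ⇒ p·8+(1-p)·0 = p·2+(1-p)·4 ⇒ p(6) = (1-p)(4) ⇒ p = 2/5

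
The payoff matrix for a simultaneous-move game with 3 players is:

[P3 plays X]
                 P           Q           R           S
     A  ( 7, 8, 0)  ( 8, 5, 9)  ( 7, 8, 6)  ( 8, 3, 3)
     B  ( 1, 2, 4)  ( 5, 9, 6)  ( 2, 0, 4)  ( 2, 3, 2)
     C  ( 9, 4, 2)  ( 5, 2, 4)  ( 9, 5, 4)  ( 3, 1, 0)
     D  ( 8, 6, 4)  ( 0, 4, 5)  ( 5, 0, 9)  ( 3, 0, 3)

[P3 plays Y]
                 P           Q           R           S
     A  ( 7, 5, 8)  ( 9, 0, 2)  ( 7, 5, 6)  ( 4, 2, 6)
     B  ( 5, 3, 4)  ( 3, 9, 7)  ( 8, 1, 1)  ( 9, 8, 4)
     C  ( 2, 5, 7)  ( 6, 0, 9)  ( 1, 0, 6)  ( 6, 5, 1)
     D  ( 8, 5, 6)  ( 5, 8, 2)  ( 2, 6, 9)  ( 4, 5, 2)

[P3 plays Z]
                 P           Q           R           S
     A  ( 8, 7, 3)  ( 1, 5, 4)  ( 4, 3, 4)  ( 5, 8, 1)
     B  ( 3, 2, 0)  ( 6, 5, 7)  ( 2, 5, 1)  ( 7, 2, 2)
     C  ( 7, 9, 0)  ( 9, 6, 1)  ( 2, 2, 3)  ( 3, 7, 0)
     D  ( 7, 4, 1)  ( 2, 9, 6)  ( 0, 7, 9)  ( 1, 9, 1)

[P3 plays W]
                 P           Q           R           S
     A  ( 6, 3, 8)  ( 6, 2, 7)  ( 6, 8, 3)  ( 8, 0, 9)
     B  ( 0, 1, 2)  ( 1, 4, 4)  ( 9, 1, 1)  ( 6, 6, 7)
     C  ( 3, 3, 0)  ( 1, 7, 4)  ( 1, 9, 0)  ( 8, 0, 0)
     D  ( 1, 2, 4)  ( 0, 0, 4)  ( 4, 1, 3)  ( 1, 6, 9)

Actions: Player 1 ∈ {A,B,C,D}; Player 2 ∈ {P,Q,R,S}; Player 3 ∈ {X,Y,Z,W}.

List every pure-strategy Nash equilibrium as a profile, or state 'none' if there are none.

Equilibria: none

(A,P,X): not NE [P1→C gives 9>7; P3→W gives 8>0]
(A,P,Y): not NE [P1→D gives 8>7]
(A,P,Z): not NE [P2→S gives 8>7; P3→W gives 8>3]
(A,P,W): not NE [P2→R gives 8>3]
(A,Q,X): not NE [P2→R gives 8>5]
(A,Q,Y): not NE [P2→R gives 5>0; P3→X gives 9>2]
(A,Q,Z): not NE [P1→C gives 9>1; P2→S gives 8>5; P3→X gives 9>4]
(A,Q,W): not NE [P2→R gives 8>2; P3→X gives 9>7]
(A,R,X): not NE [P1→C gives 9>7]
(A,R,Y): not NE [P1→B gives 8>7]
(A,R,Z): not NE [P2→S gives 8>3; P3→Y gives 6>4]
(A,R,W): not NE [P1→B gives 9>6; P3→Y gives 6>3]
(A,S,X): not NE [P2→R gives 8>3; P3→W gives 9>3]
(A,S,Y): not NE [P1→B gives 9>4; P2→R gives 5>2; P3→W gives 9>6]
(A,S,Z): not NE [P1→B gives 7>5; P3→W gives 9>1]
(A,S,W): not NE [P2→R gives 8>0]
(B,P,X): not NE [P1→C gives 9>1; P2→Q gives 9>2]
(B,P,Y): not NE [P1→D gives 8>5; P2→Q gives 9>3]
(B,P,Z): not NE [P1→A gives 8>3; P2→R gives 5>2; P3→Y gives 4>0]
(B,P,W): not NE [P1→A gives 6>0; P2→S gives 6>1; P3→Y gives 4>2]
(B,Q,X): not NE [P1→A gives 8>5; P3→Z gives 7>6]
(B,Q,Y): not NE [P1→A gives 9>3]
(B,Q,Z): not NE [P1→C gives 9>6]
(B,Q,W): not NE [P1→A gives 6>1; P2→S gives 6>4; P3→Z gives 7>4]
(B,R,X): not NE [P1→C gives 9>2; P2→Q gives 9>0]
(B,R,Y): not NE [P2→Q gives 9>1; P3→X gives 4>1]
(B,R,Z): not NE [P1→A gives 4>2; P3→X gives 4>1]
(B,R,W): not NE [P2→S gives 6>1; P3→X gives 4>1]
(B,S,X): not NE [P1→A gives 8>2; P2→Q gives 9>3; P3→W gives 7>2]
(B,S,Y): not NE [P2→Q gives 9>8; P3→W gives 7>4]
(B,S,Z): not NE [P2→R gives 5>2; P3→W gives 7>2]
(B,S,W): not NE [P1→C gives 8>6]
(C,P,X): not NE [P2→R gives 5>4; P3→Y gives 7>2]
(C,P,Y): not NE [P1→D gives 8>2]
(C,P,Z): not NE [P1→A gives 8>7; P3→Y gives 7>0]
(C,P,W): not NE [P1→A gives 6>3; P2→R gives 9>3; P3→Y gives 7>0]
(C,Q,X): not NE [P1→A gives 8>5; P2→R gives 5>2; P3→Y gives 9>4]
(C,Q,Y): not NE [P1→A gives 9>6; P2→S gives 5>0]
(C,Q,Z): not NE [P2→P gives 9>6; P3→Y gives 9>1]
(C,Q,W): not NE [P1→A gives 6>1; P2→R gives 9>7; P3→Y gives 9>4]
(C,R,X): not NE [P3→Y gives 6>4]
(C,R,Y): not NE [P1→B gives 8>1; P2→S gives 5>0]
(C,R,Z): not NE [P1→A gives 4>2; P2→P gives 9>2; P3→Y gives 6>3]
(C,R,W): not NE [P1→B gives 9>1; P3→Y gives 6>0]
(C,S,X): not NE [P1→A gives 8>3; P2→R gives 5>1; P3→Y gives 1>0]
(C,S,Y): not NE [P1→B gives 9>6]
(C,S,Z): not NE [P1→B gives 7>3; P2→P gives 9>7; P3→Y gives 1>0]
(C,S,W): not NE [P2→R gives 9>0; P3→Y gives 1>0]
(D,P,X): not NE [P1→C gives 9>8; P3→Y gives 6>4]
(D,P,Y): not NE [P2→Q gives 8>5]
(D,P,Z): not NE [P1→A gives 8>7; P2→S gives 9>4; P3→Y gives 6>1]
(D,P,W): not NE [P1→A gives 6>1; P2→S gives 6>2; P3→Y gives 6>4]
(D,Q,X): not NE [P1→A gives 8>0; P2→P gives 6>4; P3→Z gives 6>5]
(D,Q,Y): not NE [P1→A gives 9>5; P3→Z gives 6>2]
(D,Q,Z): not NE [P1→C gives 9>2]
(D,Q,W): not NE [P1→A gives 6>0; P2→S gives 6>0; P3→Z gives 6>4]
(D,R,X): not NE [P1→C gives 9>5; P2→P gives 6>0]
(D,R,Y): not NE [P1→B gives 8>2; P2→Q gives 8>6]
(D,R,Z): not NE [P1→A gives 4>0; P2→S gives 9>7]
(D,R,W): not NE [P1→B gives 9>4; P2→S gives 6>1; P3→Z gives 9>3]
(D,S,X): not NE [P1→A gives 8>3; P2→P gives 6>0; P3→W gives 9>3]
(D,S,Y): not NE [P1→B gives 9>4; P2→Q gives 8>5; P3→W gives 9>2]
(D,S,Z): not NE [P1→B gives 7>1; P3→W gives 9>1]
(D,S,W): not NE [P1→C gives 8>1]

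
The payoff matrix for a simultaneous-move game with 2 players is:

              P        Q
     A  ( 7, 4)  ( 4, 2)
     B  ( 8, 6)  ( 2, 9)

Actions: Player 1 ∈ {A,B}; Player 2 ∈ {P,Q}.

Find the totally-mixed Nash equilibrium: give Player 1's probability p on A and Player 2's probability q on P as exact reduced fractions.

(p,q) = (3/5, 2/3)

P1 indiff ⇒ q·7+(1-q)·4 = q·8+(1-q)·2 ⇒ q(-1) = (1-q)(-2) ⇒ q = 2/3
P2 indiff ⇒ p·4+(1-p)·6 = p·2+(1-p)·9 ⇒ p(2) = (1-p)(3) ⇒ p = 3/5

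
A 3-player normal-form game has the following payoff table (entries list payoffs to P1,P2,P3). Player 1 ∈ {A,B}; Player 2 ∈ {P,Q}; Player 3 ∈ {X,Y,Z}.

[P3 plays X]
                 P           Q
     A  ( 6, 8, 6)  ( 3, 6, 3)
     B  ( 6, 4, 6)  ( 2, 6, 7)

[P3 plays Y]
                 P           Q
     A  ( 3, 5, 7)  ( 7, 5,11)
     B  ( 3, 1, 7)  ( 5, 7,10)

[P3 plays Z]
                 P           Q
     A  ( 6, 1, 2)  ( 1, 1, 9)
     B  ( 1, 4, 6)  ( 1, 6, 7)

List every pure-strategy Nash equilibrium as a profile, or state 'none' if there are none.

Nash profiles: (A,P,Y), (A,Q,Y)

(A,P,X): not NE [P3→Y gives 7>6]
(A,P,Y): NE
(A,P,Z): not NE [P3→Y gives 7>2]
(A,Q,X): not NE [P2→P gives 8>6; P3→Y gives 11>3]
(A,Q,Y): NE
(A,Q,Z): not NE [P3→Y gives 11>9]
(B,P,X): not NE [P2→Q gives 6>4; P3→Y gives 7>6]
(B,P,Y): not NE [P2→Q gives 7>1]
(B,P,Z): not NE [P1→A gives 6>1; P2→Q gives 6>4; P3→Y gives 7>6]
(B,Q,X): not NE [P1→A gives 3>2; P3→Y gives 10>7]
(B,Q,Y): not NE [P1→A gives 7>5]
(B,Q,Z): not NE [P3→Y gives 10>7]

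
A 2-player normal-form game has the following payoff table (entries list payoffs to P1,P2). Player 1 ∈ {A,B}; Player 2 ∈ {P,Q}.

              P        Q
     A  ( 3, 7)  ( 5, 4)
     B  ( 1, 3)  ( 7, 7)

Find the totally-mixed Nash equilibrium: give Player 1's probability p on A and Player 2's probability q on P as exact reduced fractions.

P1 indiff ⇒ q·3+(1-q)·5 = q·1+(1-q)·7 ⇒ q(2) = (1-q)(2) ⇒ q = 1/2
P2 indiff ⇒ p·7+(1-p)·3 = p·4+(1-p)·7 ⇒ p(3) = (1-p)(4) ⇒ p = 4/7

(p,q) = (4/7, 1/2)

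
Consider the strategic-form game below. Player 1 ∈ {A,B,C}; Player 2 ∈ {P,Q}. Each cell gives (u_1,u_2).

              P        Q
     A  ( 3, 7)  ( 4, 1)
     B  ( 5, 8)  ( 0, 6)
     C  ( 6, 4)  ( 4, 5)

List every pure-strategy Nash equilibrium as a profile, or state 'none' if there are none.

(A,P): not NE [P1→C gives 6>3]
(A,Q): not NE [P2→P gives 7>1]
(B,P): not NE [P1→C gives 6>5]
(B,Q): not NE [P1→C gives 4>0; P2→P gives 8>6]
(C,P): not NE [P2→Q gives 5>4]
(C,Q): NE

NE set: (C,Q)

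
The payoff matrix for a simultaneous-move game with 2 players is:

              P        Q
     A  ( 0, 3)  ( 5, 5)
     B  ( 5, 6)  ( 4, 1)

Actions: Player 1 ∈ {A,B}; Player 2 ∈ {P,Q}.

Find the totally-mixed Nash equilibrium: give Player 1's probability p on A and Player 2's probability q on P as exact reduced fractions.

P1 indiff ⇒ q·0+(1-q)·5 = q·5+(1-q)·4 ⇒ q(-5) = (1-q)(-1) ⇒ q = 1/6
P2 indiff ⇒ p·3+(1-p)·6 = p·5+(1-p)·1 ⇒ p(-2) = (1-p)(-5) ⇒ p = 5/7

p=5/7, q=1/6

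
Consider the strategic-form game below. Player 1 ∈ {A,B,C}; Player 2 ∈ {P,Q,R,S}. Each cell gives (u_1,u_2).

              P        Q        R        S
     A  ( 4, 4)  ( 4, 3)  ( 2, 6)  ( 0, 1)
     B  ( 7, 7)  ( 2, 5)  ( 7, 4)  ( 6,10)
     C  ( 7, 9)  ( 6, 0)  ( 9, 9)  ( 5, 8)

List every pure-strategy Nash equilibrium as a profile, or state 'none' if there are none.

(A,P): not NE [P1→C gives 7>4; P2→R gives 6>4]
(A,Q): not NE [P1→C gives 6>4; P2→R gives 6>3]
(A,R): not NE [P1→C gives 9>2]
(A,S): not NE [P1→B gives 6>0; P2→R gives 6>1]
(B,P): not NE [P2→S gives 10>7]
(B,Q): not NE [P1→C gives 6>2; P2→S gives 10>5]
(B,R): not NE [P1→C gives 9>7; P2→S gives 10>4]
(B,S): NE
(C,P): NE
(C,Q): not NE [P2→R gives 9>0]
(C,R): NE
(C,S): not NE [P1→B gives 6>5; P2→R gives 9>8]

Nash profiles: (B,S), (C,P), (C,R)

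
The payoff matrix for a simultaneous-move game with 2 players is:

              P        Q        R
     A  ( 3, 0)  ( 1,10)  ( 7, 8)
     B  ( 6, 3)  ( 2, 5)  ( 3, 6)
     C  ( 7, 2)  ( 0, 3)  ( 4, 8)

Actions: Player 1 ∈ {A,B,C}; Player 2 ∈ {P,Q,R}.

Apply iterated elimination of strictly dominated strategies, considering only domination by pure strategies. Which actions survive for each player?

Survivors P1:{A,B} P2:{Q,R}

P2 drop P (Q beats it: A:10>0 B:5>3 C:3>2)
P1 drop C (A beats it: Q:1>0 R:7>4)
P1→{A,B} P2→{Q,R}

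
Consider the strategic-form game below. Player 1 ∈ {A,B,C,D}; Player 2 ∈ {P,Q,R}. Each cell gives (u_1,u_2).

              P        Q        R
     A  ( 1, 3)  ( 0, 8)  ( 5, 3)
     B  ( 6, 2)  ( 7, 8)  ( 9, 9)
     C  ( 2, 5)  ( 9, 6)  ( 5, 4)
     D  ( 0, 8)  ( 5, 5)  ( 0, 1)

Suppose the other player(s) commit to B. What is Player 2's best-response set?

u_2(P vs B) = 2
u_2(Q vs B) = 8
u_2(R vs B) = 9
max payoff 9 at {R}

P2 best: {R}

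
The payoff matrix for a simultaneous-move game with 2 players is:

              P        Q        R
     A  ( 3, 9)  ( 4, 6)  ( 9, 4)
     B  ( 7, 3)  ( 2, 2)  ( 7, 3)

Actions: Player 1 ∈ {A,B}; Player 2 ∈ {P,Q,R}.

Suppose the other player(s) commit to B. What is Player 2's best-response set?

argmax u_2 = {P,R}

u_2(P vs B) = 3
u_2(Q vs B) = 2
u_2(R vs B) = 3
max payoff 3 at {P,R}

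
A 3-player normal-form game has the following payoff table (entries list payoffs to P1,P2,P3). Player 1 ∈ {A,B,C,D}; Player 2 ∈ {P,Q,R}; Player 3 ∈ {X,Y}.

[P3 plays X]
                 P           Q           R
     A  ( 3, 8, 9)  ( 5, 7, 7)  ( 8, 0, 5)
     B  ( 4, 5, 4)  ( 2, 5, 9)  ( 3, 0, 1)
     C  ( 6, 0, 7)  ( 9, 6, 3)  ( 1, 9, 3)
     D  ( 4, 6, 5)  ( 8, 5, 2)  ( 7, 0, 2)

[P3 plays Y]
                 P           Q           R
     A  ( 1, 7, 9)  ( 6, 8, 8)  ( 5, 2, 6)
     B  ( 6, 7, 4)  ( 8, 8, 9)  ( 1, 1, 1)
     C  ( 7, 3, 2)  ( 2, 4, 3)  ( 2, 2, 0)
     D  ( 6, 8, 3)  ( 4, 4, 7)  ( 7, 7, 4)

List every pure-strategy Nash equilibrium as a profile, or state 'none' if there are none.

(A,P,X): not NE [P1→C gives 6>3]
(A,P,Y): not NE [P1→C gives 7>1; P2→Q gives 8>7]
(A,Q,X): not NE [P1→C gives 9>5; P2→P gives 8>7; P3→Y gives 8>7]
(A,Q,Y): not NE [P1→B gives 8>6]
(A,R,X): not NE [P2→P gives 8>0; P3→Y gives 6>5]
(A,R,Y): not NE [P1→D gives 7>5; P2→Q gives 8>2]
(B,P,X): not NE [P1→C gives 6>4]
(B,P,Y): not NE [P1→C gives 7>6; P2→Q gives 8>7]
(B,Q,X): not NE [P1→C gives 9>2]
(B,Q,Y): NE
(B,R,X): not NE [P1→A gives 8>3; P2→Q gives 5>0]
(B,R,Y): not NE [P1→D gives 7>1; P2→Q gives 8>1]
(C,P,X): not NE [P2→R gives 9>0]
(C,P,Y): not NE [P2→Q gives 4>3; P3→X gives 7>2]
(C,Q,X): not NE [P2→R gives 9>6]
(C,Q,Y): not NE [P1→B gives 8>2]
(C,R,X): not NE [P1→A gives 8>1]
(C,R,Y): not NE [P1→D gives 7>2; P2→Q gives 4>2; P3→X gives 3>0]
(D,P,X): not NE [P1→C gives 6>4]
(D,P,Y): not NE [P1→C gives 7>6; P3→X gives 5>3]
(D,Q,X): not NE [P1→C gives 9>8; P2→P gives 6>5; P3→Y gives 7>2]
(D,Q,Y): not NE [P1→B gives 8>4; P2→P gives 8>4]
(D,R,X): not NE [P1→A gives 8>7; P2→P gives 6>0; P3→Y gives 4>2]
(D,R,Y): not NE [P2→P gives 8>7]

Nash profiles: (B,Q,Y)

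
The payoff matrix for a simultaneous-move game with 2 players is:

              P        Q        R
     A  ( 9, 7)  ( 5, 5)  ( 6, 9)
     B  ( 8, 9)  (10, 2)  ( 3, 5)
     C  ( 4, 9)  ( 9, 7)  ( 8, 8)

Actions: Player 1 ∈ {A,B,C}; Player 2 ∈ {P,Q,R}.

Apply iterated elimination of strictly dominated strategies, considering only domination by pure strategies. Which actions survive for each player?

P2 drop Q (P beats it: A:7>5 B:9>2 C:9>7)
P1 drop B (A beats it: P:9>8 R:6>3)
P1→{A,C} P2→{P,R}

IESDS → P1:{A,C} P2:{P,R}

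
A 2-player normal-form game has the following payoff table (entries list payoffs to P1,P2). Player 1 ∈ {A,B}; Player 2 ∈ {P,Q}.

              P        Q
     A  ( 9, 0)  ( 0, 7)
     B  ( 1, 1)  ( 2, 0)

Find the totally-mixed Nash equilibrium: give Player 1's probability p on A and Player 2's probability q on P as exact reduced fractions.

p=1/8, q=1/5

P1 indiff ⇒ q·9+(1-q)·0 = q·1+(1-q)·2 ⇒ q(8) = (1-q)(2) ⇒ q = 1/5
P2 indiff ⇒ p·0+(1-p)·1 = p·7+(1-p)·0 ⇒ p(-7) = (1-p)(-1) ⇒ p = 1/8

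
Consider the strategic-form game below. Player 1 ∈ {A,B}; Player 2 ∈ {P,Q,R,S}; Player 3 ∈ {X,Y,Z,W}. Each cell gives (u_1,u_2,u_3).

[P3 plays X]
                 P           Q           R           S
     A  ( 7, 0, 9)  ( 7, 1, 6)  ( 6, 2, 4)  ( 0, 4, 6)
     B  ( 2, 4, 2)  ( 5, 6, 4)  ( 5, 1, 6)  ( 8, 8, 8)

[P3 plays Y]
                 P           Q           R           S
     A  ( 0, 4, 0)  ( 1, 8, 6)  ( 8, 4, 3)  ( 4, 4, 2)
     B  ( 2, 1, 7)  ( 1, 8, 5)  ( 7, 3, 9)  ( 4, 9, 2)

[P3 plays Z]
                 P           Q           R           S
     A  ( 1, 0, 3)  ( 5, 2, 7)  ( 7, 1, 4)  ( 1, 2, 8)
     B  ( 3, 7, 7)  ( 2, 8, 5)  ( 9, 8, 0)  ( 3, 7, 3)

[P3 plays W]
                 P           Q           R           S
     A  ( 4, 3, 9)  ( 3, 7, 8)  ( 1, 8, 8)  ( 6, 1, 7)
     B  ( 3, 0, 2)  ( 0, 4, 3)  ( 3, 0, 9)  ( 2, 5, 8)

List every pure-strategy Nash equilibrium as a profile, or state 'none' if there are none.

(A,P,X): not NE [P2→S gives 4>0]
(A,P,Y): not NE [P1→B gives 2>0; P2→Q gives 8>4; P3→W gives 9>0]
(A,P,Z): not NE [P1→B gives 3>1; P2→S gives 2>0; P3→W gives 9>3]
(A,P,W): not NE [P2→R gives 8>3]
(A,Q,X): not NE [P2→S gives 4>1; P3→W gives 8>6]
(A,Q,Y): not NE [P3→W gives 8>6]
(A,Q,Z): not NE [P3→W gives 8>7]
(A,Q,W): not NE [P2→R gives 8>7]
(A,R,X): not NE [P2→S gives 4>2; P3→W gives 8>4]
(A,R,Y): not NE [P2→Q gives 8>4; P3→W gives 8>3]
(A,R,Z): not NE [P1→B gives 9>7; P2→S gives 2>1; P3→W gives 8>4]
(A,R,W): not NE [P1→B gives 3>1]
(A,S,X): not NE [P1→B gives 8>0; P3→Z gives 8>6]
(A,S,Y): not NE [P2→Q gives 8>4; P3→Z gives 8>2]
(A,S,Z): not NE [P1→B gives 3>1]
(A,S,W): not NE [P2→R gives 8>1; P3→Z gives 8>7]
(B,P,X): not NE [P1→A gives 7>2; P2→S gives 8>4; P3→Z gives 7>2]
(B,P,Y): not NE [P2→S gives 9>1]
(B,P,Z): not NE [P2→R gives 8>7]
(B,P,W): not NE [P1→A gives 4>3; P2→S gives 5>0; P3→Z gives 7>2]
(B,Q,X): not NE [P1→A gives 7>5; P2→S gives 8>6; P3→Z gives 5>4]
(B,Q,Y): not NE [P2→S gives 9>8]
(B,Q,Z): not NE [P1→A gives 5>2]
(B,Q,W): not NE [P1→A gives 3>0; P2→S gives 5>4; P3→Z gives 5>3]
(B,R,X): not NE [P1→A gives 6>5; P2→S gives 8>1; P3→W gives 9>6]
(B,R,Y): not NE [P1→A gives 8>7; P2→S gives 9>3]
(B,R,Z): not NE [P3→W gives 9>0]
(B,R,W): not NE [P2→S gives 5>0]
(B,S,X): NE
(B,S,Y): not NE [P3→W gives 8>2]
(B,S,Z): not NE [P2→R gives 8>7; P3→W gives 8>3]
(B,S,W): not NE [P1→A gives 6>2]

NE set: (B,S,X)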